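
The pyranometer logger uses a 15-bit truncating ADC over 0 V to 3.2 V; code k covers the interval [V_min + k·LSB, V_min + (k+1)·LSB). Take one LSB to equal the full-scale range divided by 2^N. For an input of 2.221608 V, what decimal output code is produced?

Full-scale range = 3.2 V. LSB = 3.2 V / 2^15 ≈ 97.66 µV.
V_in − V_min = 2.221608 − (0) = 2.221608 V.
Divide by LSB: 2.221608 × 32768/3.2 = 22749.2659.
Truncating gives code 22749.

22749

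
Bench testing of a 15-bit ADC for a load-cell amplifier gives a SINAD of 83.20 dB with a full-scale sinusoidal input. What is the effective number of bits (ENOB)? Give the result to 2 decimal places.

13.53 bits

ENOB = (SINAD − 1.76) / 6.02 = (83.20 − 1.76) / 6.02 = 81.44 / 6.02 = 13.5282.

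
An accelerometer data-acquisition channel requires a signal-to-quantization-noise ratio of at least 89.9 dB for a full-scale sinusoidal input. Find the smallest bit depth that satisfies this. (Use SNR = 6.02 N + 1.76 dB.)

15 bits

Solving 6.02 N ≥ 89.9 − 1.76: N ≥ 14.641. Round up → N = 15.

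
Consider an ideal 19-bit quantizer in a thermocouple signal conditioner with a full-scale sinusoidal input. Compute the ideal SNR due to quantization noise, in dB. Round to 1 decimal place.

SNR = 6.02·19 + 1.76 = 116.14 dB.

116.1 dB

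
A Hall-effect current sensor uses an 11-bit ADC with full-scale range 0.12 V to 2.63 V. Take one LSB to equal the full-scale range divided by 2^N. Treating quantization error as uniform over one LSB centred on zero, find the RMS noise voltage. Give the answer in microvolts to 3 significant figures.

Full-scale range = 2.63 V − (0.12 V) = 2.51 V.
LSB = 2.51 V / 2^11 = 1.2256 mV.
RMS of a uniform error over width LSB is LSB/√12 = 354 µV.

354 µV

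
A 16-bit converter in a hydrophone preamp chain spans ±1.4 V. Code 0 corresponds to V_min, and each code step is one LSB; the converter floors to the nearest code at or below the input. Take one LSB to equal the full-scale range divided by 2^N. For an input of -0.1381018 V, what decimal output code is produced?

The full-scale span is 1.4 − (-1.4) = 2.8 V. LSB = 2.8 V / 2^16 ≈ 42.72 µV.
code = ⌊(V_in − V_min)/LSB⌋ = ⌊(V_in − V_min) × 2^16 / range⌋
     = ⌊(-0.1381018 − (-1.4)) × 65536 / 2.8⌋ = ⌊1.2618982 × 65536/2.8⌋
     = ⌊29535.629⌋ = 29535.

29535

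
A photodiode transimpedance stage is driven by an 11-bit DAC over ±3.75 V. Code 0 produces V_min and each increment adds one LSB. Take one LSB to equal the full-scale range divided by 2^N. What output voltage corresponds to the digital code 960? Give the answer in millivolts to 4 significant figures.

-234.4 mV

Range = 3.75 − (-3.75) = 7.5 V. LSB = 7.5 V / 2^11.
Output = V_min + (960/2048) × range = -3.75 + 0.468750 × 7.5 V
      = -3.75 V + 3.51563 V = -0.234375 V.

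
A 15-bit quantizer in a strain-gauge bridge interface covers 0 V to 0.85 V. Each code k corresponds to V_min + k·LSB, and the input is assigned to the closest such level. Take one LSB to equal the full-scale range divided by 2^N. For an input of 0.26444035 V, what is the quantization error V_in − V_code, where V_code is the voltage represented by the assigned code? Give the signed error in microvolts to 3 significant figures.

Span = 0.85 V. LSB = 0.85 V / 2^15 ≈ 25.94 µV.
Position in LSBs: (0.26444035 − (0)) × 32768/0.85 = 10194.3310; rounding gives k = 10194.
V_code = V_min + k × range/2^15 = 0 + 10194 × 0.85/32768 = 0.26443176270 V.
Error = V_in − V_code = 0.26444035 − (0.26443176270) = +8.59 µV.

+8.59 µV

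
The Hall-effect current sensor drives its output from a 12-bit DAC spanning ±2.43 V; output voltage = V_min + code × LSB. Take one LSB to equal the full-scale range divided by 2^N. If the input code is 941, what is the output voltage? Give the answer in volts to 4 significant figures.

-1.313 V

The full-scale span is 2.43 − (-2.43) = 4.86 V. LSB = 4.86 V / 2^12.
Output = V_min + (941/4096) × range = -2.43 + 0.229736 × 4.86 V
      = -2.43 + 1.11652 = -1.31348 V.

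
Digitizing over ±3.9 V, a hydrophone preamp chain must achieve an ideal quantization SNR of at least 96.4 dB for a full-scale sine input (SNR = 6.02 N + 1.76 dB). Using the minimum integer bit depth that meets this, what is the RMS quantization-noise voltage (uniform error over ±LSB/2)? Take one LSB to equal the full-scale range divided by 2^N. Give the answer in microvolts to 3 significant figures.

The full-scale span is 3.9 − (-3.9) = 7.8 V.
6.02 N + 1.76 ≥ 96.4 gives N ≥ 15.721, so the minimum integer is 16.
Step size = 7.8/65536 V = 119.02 µV.
RMS noise = LSB/√12 = 34.4 µV.

34.4 µV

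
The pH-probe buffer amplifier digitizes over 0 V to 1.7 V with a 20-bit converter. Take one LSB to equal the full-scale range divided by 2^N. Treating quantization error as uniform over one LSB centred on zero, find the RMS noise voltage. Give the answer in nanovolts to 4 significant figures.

468.0 nV

Full-scale range = 1.7 V.
LSB = 1.7 V / 2^20 = 1.62125 µV.
σ_q = LSB/√12 = 1.62125 µV/3.4641 = 468.0 nV.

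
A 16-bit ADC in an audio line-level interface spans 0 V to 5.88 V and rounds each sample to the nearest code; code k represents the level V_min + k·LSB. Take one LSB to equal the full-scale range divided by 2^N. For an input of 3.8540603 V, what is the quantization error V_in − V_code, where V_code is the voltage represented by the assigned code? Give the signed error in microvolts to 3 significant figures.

V_FS = 5.88 V. LSB = 5.88 V / 2^16 ≈ 89.72 µV.
(3.8540603 − (0)) / LSB = 3.8540603 × 65536/5.88 = 42955.7306. Nearest integer: k = 42956.
V_code = 0 + (42956/65536) × 5.88 = 3.8540844727 V.
Error = V_in − V_code = 3.8540603 − (3.8540844727) = −24.2 µV.

−24.2 µV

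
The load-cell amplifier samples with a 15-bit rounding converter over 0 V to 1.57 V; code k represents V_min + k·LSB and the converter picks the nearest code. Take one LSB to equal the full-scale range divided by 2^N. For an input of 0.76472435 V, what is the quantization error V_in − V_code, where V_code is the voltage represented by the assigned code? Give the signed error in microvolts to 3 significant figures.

Span = 1.57 V. LSB = 1.57 V / 2^15 ≈ 47.91 µV.
Position in LSBs: (0.76472435 − (0)) × 32768/1.57 = 15960.8201; rounding gives k = 15961.
V_code = V_min + k × range/2^15 = 0 + 15961 × 1.57/32768 = 0.76473297119 V.
V_in − V_code = 0.76472435 − (0.76473297119) = −8.62 µV.

−8.62 µV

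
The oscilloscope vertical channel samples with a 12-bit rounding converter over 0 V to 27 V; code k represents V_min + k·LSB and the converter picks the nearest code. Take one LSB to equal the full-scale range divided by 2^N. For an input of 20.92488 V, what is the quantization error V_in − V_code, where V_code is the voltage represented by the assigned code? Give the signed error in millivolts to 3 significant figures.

+2.52 mV

Span = 27 V. LSB = 27 V / 2^12 ≈ 6.592 mV.
Position in LSBs: (20.92488 − (0)) × 4096/27 = 3174.3818; rounding gives k = 3174.
V_code = 0 + (3174/4096) × 27 = 20.92236328 V.
Error = V_in − V_code = 20.92488 − (20.92236328) = +2.52 mV.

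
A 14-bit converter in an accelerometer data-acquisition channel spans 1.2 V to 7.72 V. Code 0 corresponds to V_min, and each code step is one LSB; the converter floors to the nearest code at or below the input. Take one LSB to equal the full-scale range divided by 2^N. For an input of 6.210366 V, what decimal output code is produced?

12590

Range = 7.72 − (1.2) = 6.52 V. LSB = 6.52 V / 2^14 ≈ 397.9 µV.
V_in − V_min = 6.210366 − (1.2) = 5.010366 V.
Divide by LSB: 5.010366 × 16384/6.52 = 12590.4657.
Truncating gives code 12590.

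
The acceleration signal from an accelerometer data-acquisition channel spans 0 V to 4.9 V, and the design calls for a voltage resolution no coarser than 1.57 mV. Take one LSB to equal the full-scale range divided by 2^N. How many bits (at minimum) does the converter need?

Range is 4.9 V.
Levels needed ≥ 4.9/1.57 mV = 3121. 2^12 = 4096 suffices, so N_min = 12.

12 bits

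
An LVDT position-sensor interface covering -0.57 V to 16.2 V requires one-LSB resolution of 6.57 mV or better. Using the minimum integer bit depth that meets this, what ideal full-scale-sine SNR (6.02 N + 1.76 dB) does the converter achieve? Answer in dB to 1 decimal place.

The full-scale span is 16.2 − (-0.57) = 16.77 V.
16.77 V / 6.57 mV = 2553. Since 2^11 = 2048 and 2^12 = 4096, N = 12.
Ideal SNR at N = 12: 6.02·12 + 1.76 = 74.0 dB.

74.0 dB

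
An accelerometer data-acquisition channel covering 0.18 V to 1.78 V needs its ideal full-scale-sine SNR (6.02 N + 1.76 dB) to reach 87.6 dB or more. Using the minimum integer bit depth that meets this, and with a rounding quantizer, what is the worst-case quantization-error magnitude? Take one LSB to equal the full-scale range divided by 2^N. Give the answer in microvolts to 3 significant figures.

The full-scale span is 1.78 − (0.18) = 1.6 V.
Required N = ⌈(87.6 − 1.76)/6.02⌉ = ⌈14.259⌉ = 15.
One LSB is 1.6 V / 32768 = 48.828 µV.
Max error for round-to-nearest is LSB/2 = 24.4 µV.

24.4 µV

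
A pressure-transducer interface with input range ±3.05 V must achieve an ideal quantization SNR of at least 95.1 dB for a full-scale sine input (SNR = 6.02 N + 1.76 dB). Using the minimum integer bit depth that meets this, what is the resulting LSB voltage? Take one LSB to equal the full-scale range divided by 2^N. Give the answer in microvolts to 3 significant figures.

Span: 3.05 V − (-3.05 V) = 6.1 V.
Solving 6.02 N ≥ 95.1 − 1.76: N ≥ 15.505. Round up → N = 16.
LSB = 6.1 V / 2^16 = 93.1 µV.

93.1 µV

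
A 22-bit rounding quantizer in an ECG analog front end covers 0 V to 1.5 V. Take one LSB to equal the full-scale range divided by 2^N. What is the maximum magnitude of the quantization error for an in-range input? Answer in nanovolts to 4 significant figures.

178.8 nV

Range is 1.5 V.
LSB = 1.5 V / 2^22 = 357.628 nV.
|e|_max = LSB/2 = 178.8 nV.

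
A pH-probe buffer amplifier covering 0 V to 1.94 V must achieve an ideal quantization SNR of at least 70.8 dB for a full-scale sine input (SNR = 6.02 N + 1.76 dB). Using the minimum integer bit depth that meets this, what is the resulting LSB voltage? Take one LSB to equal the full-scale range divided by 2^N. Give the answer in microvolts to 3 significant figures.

474 µV

Full-scale range = 1.94 V.
Required N = ⌈(70.8 − 1.76)/6.02⌉ = ⌈11.468⌉ = 12.
One LSB is 1.94 V / 4096 = 474 µV.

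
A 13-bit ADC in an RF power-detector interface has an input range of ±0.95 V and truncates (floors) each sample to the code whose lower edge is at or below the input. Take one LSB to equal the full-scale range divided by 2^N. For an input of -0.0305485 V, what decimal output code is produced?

3964

Range = 0.95 − (-0.95) = 1.9 V. LSB = 1.9 V / 2^13 ≈ 231.9 µV.
V_in − V_min = -0.0305485 − (-0.95) = 0.9194515 V.
Divide by LSB: 0.9194515 × 8192/1.9 = 3964.2877.
Truncating gives code 3964.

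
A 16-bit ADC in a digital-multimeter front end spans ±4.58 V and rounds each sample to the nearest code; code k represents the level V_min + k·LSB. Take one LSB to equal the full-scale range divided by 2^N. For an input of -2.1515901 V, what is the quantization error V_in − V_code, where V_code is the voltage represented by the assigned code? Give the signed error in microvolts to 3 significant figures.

+37.1 µV

Range = 4.58 − (-4.58) = 9.16 V. LSB = 9.16 V / 2^16 ≈ 139.8 µV.
(V_in − V_min)/LSB = (-2.1515901 − (-4.58)) × 65536/9.16 = 17374.2654 → nearest code k = 17374.
Reconstructed level: -4.58 + 17374 × 9.16/65536 V = -2.1516271973 V.
e = -2.1515901 − (-2.1516271973) = +37.1 µV.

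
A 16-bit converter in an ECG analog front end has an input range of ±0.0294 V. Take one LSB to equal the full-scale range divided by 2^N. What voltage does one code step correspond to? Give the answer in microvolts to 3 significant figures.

The full-scale span is 0.0294 − (-0.0294) = 0.0588 V.
Number of codes = 2^16 = 65536.
One LSB is 0.0588 V / 65536 = 0.897 µV.

0.897 µV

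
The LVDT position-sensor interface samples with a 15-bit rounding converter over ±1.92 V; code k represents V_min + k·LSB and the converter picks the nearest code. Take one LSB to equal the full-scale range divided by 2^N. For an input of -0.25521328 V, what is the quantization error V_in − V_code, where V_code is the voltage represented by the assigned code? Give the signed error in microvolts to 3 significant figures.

Full-scale range = 1.92 V − (-1.92 V) = 3.84 V. LSB = 3.84 V / 2^15 ≈ 117.2 µV.
(V_in − V_min)/LSB = (-0.25521328 − (-1.92)) × 32768/3.84 = 14206.1800 → nearest code k = 14206.
V_code = -1.92 + (14206/32768) × 3.84 = -0.25523437500 V.
Error = V_in − V_code = -0.25521328 − (-0.25523437500) = +21.1 µV.

+21.1 µV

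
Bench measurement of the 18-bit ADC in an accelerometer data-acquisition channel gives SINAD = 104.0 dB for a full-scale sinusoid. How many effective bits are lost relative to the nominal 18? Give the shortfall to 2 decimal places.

1.02 bits

ENOB = (SINAD − 1.76)/6.02 = (104.0 − 1.76)/6.02 = 16.9834 bits.
Shortfall = 18 − 16.9834 = 1.0166 bits.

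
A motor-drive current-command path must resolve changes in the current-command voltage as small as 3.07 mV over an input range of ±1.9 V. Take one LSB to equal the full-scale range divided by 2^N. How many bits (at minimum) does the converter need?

The full-scale span is 1.9 − (-1.9) = 3.8 V.
Levels needed ≥ 3.8/3.07 mV = 1238. 2^11 = 2048 suffices, so N_min = 11.

11 bits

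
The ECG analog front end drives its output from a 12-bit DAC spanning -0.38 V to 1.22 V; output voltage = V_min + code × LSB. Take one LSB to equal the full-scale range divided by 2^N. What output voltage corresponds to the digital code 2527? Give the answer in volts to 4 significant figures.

0.6071 V

Range = 1.22 − (-0.38) = 1.6 V. LSB = 1.6 V / 2^12.
V_out = V_min + code × LSB = -0.38 V + 2527 × 1.6 V / 4096
      = -0.38 V + 0.987109 V = 0.607109 V.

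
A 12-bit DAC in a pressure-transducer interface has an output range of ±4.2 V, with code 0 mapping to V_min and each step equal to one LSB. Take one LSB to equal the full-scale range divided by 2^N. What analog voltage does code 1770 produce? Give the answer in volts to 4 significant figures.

-0.5701 V

Range = 4.2 − (-4.2) = 8.4 V. LSB = 8.4 V / 2^12.
V_out = -4.2 + 1770 × (8.4/4096) V
      = -4.2 V + 3.62988 V = -0.570117 V.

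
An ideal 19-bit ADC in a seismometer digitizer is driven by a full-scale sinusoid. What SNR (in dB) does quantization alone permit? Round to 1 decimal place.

Ideal quantization SNR: 6.02 × 19 + 1.76 dB = 116.1 dB.

116.1 dB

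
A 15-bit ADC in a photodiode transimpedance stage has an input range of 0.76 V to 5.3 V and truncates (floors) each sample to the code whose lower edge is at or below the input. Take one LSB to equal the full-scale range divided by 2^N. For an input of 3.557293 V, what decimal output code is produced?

20189

Span: 5.3 V − (0.76 V) = 4.54 V. LSB = 4.54 V / 2^15 ≈ 138.5 µV.
(V_in − V_min) × 2^15/range = (3.557293 − (0.76)) × 32768/4.54 = 20189.801.
Floor → code = 20189.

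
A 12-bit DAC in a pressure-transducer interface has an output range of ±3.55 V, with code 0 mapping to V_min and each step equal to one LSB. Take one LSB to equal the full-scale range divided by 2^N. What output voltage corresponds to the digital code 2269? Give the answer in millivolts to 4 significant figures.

Range = 3.55 − (-3.55) = 7.1 V. LSB = 7.1 V / 2^12.
V_out = V_min + code × LSB = -3.55 V + 2269 × 7.1 V / 4096
      = -3.55 + 3.93308 = 0.383081 V.

383.1 mV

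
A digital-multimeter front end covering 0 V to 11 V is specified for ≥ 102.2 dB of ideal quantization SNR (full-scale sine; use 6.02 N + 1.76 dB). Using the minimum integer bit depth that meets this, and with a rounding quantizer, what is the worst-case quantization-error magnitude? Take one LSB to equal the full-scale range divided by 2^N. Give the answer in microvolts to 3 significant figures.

Full-scale range = 11 V.
6.02 N + 1.76 ≥ 102.2 gives N ≥ 16.684, so the minimum integer is 17.
LSB = 11 V / 2^17 = 83.923 µV.
Max error for round-to-nearest is LSB/2 = 42.0 µV.

42.0 µV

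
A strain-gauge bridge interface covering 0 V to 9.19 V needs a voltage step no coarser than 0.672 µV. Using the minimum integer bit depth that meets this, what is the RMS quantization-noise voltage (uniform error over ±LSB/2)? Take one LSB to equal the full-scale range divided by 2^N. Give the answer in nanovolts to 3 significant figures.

Span = 9.19 V.
Required number of levels: 9.19/0.672 µV = 1.3676e7; smallest N with 2^N ≥ that is 24.
LSB = 9.19 V / 2^24 = 0.54777 µV.
V_rms = LSB/√12 = 158 nV.

158 nV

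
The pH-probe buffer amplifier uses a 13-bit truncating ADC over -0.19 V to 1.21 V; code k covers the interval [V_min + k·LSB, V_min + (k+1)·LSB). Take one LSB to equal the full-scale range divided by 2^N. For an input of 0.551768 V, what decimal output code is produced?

4340

Span: 1.21 V − (-0.19 V) = 1.4 V. LSB = 1.4 V / 2^13 ≈ 170.9 µV.
V_in − V_min = 0.551768 − (-0.19) = 0.741768 V.
Divide by LSB: 0.741768 × 8192/1.4 = 4340.4025.
Truncating gives code 4340.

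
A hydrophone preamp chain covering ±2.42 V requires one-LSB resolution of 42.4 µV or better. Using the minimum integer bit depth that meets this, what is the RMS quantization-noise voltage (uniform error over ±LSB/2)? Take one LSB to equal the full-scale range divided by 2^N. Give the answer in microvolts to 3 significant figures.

10.7 µV

Range = 2.42 − (-2.42) = 4.84 V.
4.84 V / 42.4 µV = 114200. Since 2^16 = 65536 and 2^17 = 131072, N = 17.
LSB = 4.84 V ÷ 2^17 = 4.84/131072 V = 36.926 µV.
σ_q = LSB/√12 = 36.926 µV/3.4641 = 10.7 µV.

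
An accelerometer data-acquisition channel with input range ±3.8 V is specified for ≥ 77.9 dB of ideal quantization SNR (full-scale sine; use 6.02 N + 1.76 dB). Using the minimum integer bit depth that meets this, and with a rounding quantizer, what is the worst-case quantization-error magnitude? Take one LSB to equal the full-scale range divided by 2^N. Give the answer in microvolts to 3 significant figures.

464 µV

Span: 3.8 V − (-3.8 V) = 7.6 V.
Required N = ⌈(77.9 − 1.76)/6.02⌉ = ⌈12.648⌉ = 13.
One LSB is 7.6 V / 8192 = 0.92773 mV.
Max error for round-to-nearest is LSB/2 = 464 µV.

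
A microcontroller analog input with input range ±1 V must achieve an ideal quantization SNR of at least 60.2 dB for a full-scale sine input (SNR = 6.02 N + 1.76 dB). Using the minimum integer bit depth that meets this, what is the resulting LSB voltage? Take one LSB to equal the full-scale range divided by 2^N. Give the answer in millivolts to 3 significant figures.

1.95 mV

Span: 1 V − (-1 V) = 2 V.
Required N = ⌈(60.2 − 1.76)/6.02⌉ = ⌈9.708⌉ = 10.
LSB = 2 V / 2^10 = 1.95 mV.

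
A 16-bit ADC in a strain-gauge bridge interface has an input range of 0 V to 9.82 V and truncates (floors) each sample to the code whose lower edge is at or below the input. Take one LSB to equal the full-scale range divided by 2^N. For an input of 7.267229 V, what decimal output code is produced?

Range is 9.82 V. LSB = 9.82 V / 2^16 ≈ 149.8 µV.
code = ⌊(V_in − V_min)/LSB⌋ = ⌊(V_in − V_min) × 2^16 / range⌋
     = ⌊(7.267229 − (0)) × 65536 / 9.82⌋ = ⌊7.267229 × 65536/9.82⌋
     = ⌊48499.503⌋ = 48499.

48499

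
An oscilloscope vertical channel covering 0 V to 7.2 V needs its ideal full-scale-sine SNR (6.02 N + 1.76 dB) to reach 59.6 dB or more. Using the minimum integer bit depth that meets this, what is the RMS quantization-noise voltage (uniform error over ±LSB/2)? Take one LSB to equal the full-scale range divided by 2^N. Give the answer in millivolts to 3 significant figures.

Full-scale range = 7.2 V.
N ≥ (59.6 − 1.76)/6.02 = 9.608 → N_min = 10.
Step size = 7.2/1024 V = 7.0313 mV.
V_rms = LSB/√12 = 2.03 mV.

2.03 mV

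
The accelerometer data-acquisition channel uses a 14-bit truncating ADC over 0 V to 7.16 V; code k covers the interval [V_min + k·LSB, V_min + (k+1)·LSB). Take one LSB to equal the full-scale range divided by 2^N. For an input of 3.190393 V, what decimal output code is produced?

7300

V_FS = 7.16 V. LSB = 7.16 V / 2^14 ≈ 437.0 µV.
V_in − V_min = 3.190393 − (0) = 3.190393 V.
Divide by LSB: 3.190393 × 16384/7.16 = 7300.4747.
Truncating gives code 7300.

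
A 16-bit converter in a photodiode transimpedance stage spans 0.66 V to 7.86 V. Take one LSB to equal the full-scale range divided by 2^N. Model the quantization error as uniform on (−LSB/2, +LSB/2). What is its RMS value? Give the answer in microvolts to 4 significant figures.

Span: 7.86 V − (0.66 V) = 7.2 V.
LSB = 7.2 V ÷ 2^16 = 7.2/65536 V = 109.863 µV.
V_rms = LSB/√12 = 109.863 µV / √12 = 31.71 µV.

31.71 µV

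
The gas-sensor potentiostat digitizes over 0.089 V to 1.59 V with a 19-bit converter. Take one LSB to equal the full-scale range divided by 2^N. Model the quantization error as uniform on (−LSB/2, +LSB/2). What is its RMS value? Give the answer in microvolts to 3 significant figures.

Range = 1.59 − (0.089) = 1.501 V.
Step size = 1.501/524288 V = 2.8629 µV.
V_rms = LSB/√12 = 2.8629 µV / √12 = 0.826 µV.

0.826 µV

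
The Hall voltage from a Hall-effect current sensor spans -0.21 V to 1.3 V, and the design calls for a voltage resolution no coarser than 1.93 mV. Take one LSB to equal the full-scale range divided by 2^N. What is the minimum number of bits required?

10 bits

The full-scale span is 1.3 − (-0.21) = 1.51 V.
Need 2^N ≥ 1.51 V / 1.93 mV = 782.4 → N_min = 10.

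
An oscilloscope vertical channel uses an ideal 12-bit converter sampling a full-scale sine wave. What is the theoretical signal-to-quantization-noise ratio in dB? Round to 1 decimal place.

Ideal quantization SNR: 6.02 × 12 + 1.76 dB = 74.0 dB.

74.0 dB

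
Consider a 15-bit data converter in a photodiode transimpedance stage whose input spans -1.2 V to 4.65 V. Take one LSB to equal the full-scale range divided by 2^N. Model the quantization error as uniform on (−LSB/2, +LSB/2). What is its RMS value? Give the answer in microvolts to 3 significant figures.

51.5 µV

The full-scale span is 4.65 − (-1.2) = 5.85 V.
One LSB is 5.85 V / 32768 = 178.53 µV.
σ_q = LSB/√12 = 178.53 µV/3.4641 = 51.5 µV.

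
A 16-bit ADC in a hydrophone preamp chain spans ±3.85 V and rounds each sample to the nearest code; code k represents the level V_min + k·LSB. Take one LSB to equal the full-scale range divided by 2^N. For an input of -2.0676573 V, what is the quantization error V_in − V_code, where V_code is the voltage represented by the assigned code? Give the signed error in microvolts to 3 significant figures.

−21.2 µV

Span: 3.85 V − (-3.85 V) = 7.7 V. LSB = 7.7 V / 2^16 ≈ 117.5 µV.
(V_in − V_min)/LSB = (-2.0676573 − (-3.85)) × 65536/7.7 = 15169.8196 → nearest code k = 15170.
V_code = V_min + k × range/2^16 = -3.85 + 15170 × 7.7/65536 = -2.0676361084 V.
V_in − V_code = -2.0676573 − (-2.0676361084) = −21.2 µV.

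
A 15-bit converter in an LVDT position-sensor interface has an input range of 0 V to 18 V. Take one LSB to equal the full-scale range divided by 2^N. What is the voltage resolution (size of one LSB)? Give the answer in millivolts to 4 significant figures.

0.5493 mV

Range is 18 V.
2^15 = 32768 levels.
LSB = 18 V ÷ 2^15 = 18/32768 V = 0.5493 mV.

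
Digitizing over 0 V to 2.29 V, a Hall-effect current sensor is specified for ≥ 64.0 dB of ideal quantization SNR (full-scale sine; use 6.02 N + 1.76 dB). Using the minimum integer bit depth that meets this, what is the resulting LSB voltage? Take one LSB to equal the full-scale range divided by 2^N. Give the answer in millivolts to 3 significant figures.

Full-scale range = 2.29 V.
Solving 6.02 N ≥ 64.0 − 1.76: N ≥ 10.339. Round up → N = 11.
Step size = 2.29/2048 V = 1.12 mV.

1.12 mV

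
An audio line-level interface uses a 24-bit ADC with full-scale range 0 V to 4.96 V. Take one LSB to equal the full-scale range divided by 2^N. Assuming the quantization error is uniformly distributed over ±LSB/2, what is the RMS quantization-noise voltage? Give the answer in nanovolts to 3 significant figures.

V_FS = 4.96 V.
LSB = 4.96 V / 2^24 = 295.64 nV.
For a uniform distribution on [−LSB/2, +LSB/2], V_rms = LSB/√12 = 295.64 nV/3.4641 = 85.3 nV.

85.3 nV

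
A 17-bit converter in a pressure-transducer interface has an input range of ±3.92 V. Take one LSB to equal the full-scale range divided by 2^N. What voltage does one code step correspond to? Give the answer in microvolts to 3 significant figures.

59.8 µV

Range = 3.92 − (-3.92) = 7.84 V.
There are 2^17 = 131072 steps.
Step size = 7.84/131072 V = 59.8 µV.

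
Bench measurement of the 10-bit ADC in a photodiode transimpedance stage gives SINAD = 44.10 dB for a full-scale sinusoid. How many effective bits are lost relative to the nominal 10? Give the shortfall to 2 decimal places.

2.97 bits

N_eff = (44.10 − 1.76)/6.02 = 7.0332 bits.
Shortfall = 10 − 7.0332 = 2.9668 bits.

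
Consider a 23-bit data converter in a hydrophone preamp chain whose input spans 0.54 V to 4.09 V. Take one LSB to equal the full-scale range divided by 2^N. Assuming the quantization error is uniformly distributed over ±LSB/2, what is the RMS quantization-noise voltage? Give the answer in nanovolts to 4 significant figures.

Range = 4.09 − (0.54) = 3.55 V.
Step size = 3.55/8388608 V = 423.193 nV.
V_rms = LSB/√12 = 423.193 nV / √12 = 122.2 nV.

122.2 nV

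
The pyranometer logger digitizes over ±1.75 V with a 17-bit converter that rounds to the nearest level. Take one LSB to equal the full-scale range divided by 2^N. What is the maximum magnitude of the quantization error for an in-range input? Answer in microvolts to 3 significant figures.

Range = 1.75 − (-1.75) = 3.5 V.
LSB = 3.5 V / 2^17 = 26.703 µV.
|e|_max = LSB/2 = 13.4 µV.

13.4 µV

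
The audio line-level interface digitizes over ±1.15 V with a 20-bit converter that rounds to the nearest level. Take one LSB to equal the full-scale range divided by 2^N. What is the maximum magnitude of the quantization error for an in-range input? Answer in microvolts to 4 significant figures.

1.097 µV

Full-scale range = 1.15 V − (-1.15 V) = 2.3 V.
One LSB is 2.3 V / 1048576 = 2.19345 µV.
Worst-case error for round-to-nearest is half an LSB: 1.097 µV.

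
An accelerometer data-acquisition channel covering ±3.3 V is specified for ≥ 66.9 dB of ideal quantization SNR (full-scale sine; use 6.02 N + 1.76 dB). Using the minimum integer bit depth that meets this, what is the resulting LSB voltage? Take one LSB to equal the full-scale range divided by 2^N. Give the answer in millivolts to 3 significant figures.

3.22 mV

The full-scale span is 3.3 − (-3.3) = 6.6 V.
N ≥ (66.9 − 1.76)/6.02 = 10.821 → N_min = 11.
LSB = 6.6 V / 2^11 = 3.22 mV.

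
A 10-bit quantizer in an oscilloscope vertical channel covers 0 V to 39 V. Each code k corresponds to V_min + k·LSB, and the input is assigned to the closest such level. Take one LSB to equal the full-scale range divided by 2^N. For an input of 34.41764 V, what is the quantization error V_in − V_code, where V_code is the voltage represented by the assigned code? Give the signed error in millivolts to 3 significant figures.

−12.0 mV

Span = 39 V. LSB = 39 V / 2^10 ≈ 38.09 mV.
(34.41764 − (0)) / LSB = 34.41764 × 1024/39 = 903.6837. Nearest integer: k = 904.
V_code = 0 + (904/1024) × 39 = 34.42968750 V.
e = 34.41764 − (34.42968750) = −12.0 mV.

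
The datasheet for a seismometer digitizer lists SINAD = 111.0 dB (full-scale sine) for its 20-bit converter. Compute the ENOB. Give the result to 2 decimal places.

18.15 bits

ENOB = (SINAD − 1.76) / 6.02 = (111.0 − 1.76) / 6.02 = 109.24 / 6.02 = 18.1462.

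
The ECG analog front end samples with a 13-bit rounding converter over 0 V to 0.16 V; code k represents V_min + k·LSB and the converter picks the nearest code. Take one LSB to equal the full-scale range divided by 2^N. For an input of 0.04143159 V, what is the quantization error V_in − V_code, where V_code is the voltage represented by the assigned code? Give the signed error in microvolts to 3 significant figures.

+5.81 µV

Full-scale range = 0.16 V. LSB = 0.16 V / 2^13 ≈ 19.53 µV.
(V_in − V_min)/LSB = (0.04143159 − (0)) × 8192/0.16 = 2121.2974 → nearest code k = 2121.
Reconstructed level: 0 + 2121 × 0.16/8192 V = 0.04142578125 V.
Error = V_in − V_code = 0.04143159 − (0.04142578125) = +5.81 µV.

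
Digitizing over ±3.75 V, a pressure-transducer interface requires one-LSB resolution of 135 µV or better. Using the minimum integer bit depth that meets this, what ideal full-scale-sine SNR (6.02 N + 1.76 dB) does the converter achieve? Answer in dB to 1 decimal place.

98.1 dB

Span: 3.75 V − (-3.75 V) = 7.5 V.
Need 2^N ≥ 7.5 V / 135 µV = 55560 → N_min = 16.
Ideal SNR at N = 16: 6.02·16 + 1.76 = 98.1 dB.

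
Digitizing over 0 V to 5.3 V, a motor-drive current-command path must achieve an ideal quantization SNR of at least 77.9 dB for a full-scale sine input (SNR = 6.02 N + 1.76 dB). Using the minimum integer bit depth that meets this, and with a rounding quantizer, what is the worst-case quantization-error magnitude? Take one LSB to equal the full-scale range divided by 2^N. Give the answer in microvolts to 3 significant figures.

Full-scale range = 5.3 V.
Required N = ⌈(77.9 − 1.76)/6.02⌉ = ⌈12.648⌉ = 13.
Step size = 5.3/8192 V = 0.64697 mV.
Half an LSB is 323 µV.

323 µV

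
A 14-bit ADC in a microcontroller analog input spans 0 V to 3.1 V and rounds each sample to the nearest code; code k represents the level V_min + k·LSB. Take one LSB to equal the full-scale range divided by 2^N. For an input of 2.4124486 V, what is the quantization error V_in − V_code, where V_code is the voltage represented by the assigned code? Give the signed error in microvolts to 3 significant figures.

+34.0 µV

Span = 3.1 V. LSB = 3.1 V / 2^14 ≈ 189.2 µV.
Position in LSBs: (2.4124486 − (0)) × 16384/3.1 = 12750.1800; rounding gives k = 12750.
V_code = 0 + (12750/16384) × 3.1 = 2.4124145508 V.
V_in − V_code = 2.4124486 − (2.4124145508) = +34.0 µV.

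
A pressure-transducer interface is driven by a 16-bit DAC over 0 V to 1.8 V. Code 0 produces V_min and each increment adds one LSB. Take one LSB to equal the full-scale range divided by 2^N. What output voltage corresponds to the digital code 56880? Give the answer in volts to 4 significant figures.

1.562 V

Span = 1.8 V. LSB = 1.8 V / 2^16.
Output = V_min + (56880/65536) × range = 0 + 0.867920 × 1.8 V
      = 0 + 1.56226 = 1.56226 V.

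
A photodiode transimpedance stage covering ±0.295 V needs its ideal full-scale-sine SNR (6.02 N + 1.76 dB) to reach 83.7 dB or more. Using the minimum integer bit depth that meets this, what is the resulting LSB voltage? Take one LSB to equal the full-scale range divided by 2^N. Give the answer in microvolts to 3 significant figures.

36.0 µV

Full-scale range = 0.295 V − (-0.295 V) = 0.59 V.
Required N = ⌈(83.7 − 1.76)/6.02⌉ = ⌈13.611⌉ = 14.
Step size = 0.59/16384 V = 36.0 µV.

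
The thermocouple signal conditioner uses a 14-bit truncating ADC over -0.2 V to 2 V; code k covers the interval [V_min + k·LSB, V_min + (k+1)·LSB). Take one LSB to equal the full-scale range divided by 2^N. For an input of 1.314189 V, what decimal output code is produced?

Range = 2 − (-0.2) = 2.2 V. LSB = 2.2 V / 2^14 ≈ 134.3 µV.
V_in − V_min = 1.314189 − (-0.2) = 1.514189 V.
Divide by LSB: 1.514189 × 16384/2.2 = 11276.5784.
Truncating gives code 11276.

11276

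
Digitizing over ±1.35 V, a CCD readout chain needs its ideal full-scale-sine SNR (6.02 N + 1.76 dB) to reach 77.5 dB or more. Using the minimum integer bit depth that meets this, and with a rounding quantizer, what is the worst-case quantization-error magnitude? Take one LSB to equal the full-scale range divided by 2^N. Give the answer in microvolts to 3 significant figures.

165 µV

Full-scale range = 1.35 V − (-1.35 V) = 2.7 V.
Solving 6.02 N ≥ 77.5 − 1.76: N ≥ 12.581. Round up → N = 13.
LSB = 2.7 V / 2^13 = 329.59 µV.
|e|_max = LSB/2 = 165 µV.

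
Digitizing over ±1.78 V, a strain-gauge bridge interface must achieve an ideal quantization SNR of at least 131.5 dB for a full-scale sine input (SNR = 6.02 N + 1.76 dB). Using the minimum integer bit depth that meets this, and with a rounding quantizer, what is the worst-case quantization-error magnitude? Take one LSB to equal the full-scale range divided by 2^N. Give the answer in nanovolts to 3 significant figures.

424 nV

Full-scale range = 1.78 V − (-1.78 V) = 3.56 V.
N ≥ (131.5 − 1.76)/6.02 = 21.551 → N_min = 22.
One LSB is 3.56 V / 4194304 = 0.84877 µV.
Half an LSB is 424 nV.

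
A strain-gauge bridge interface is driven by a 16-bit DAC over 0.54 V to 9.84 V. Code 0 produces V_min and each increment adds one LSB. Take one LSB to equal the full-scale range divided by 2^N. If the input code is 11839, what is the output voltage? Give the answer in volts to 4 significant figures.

2.220 V

The full-scale span is 9.84 − (0.54) = 9.3 V. LSB = 9.3 V / 2^16.
Output = V_min + (11839/65536) × range = 0.54 + 0.180649 × 9.3 V
      = 0.54 + 1.68003 = 2.22003 V.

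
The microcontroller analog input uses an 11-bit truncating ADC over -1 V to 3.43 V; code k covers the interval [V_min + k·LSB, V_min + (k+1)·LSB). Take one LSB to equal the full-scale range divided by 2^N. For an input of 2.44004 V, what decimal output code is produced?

1590

Span: 3.43 V − (-1 V) = 4.43 V. LSB = 4.43 V / 2^11 ≈ 2.163 mV.
(V_in − V_min) × 2^11/range = (2.44004 − (-1)) × 2048/4.43 = 1590.339.
Floor → code = 1590.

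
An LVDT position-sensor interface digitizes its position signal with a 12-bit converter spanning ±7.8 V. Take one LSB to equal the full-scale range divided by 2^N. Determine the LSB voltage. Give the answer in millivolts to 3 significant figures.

3.81 mV

Range = 7.8 − (-7.8) = 15.6 V.
2^12 = 4096 levels.
LSB = 15.6 V / 2^12 = 3.81 mV.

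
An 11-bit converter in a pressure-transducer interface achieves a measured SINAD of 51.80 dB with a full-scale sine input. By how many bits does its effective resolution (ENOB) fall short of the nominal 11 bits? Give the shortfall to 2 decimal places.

2.69 bits

N_eff = (51.80 − 1.76)/6.02 = 8.3123 bits.
11 − 8.3123 = 2.69 bits below nominal.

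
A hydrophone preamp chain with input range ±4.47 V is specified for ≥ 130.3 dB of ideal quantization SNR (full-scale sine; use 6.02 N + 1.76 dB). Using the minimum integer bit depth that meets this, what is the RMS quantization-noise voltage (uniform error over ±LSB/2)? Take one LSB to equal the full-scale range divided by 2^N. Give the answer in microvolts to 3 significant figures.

0.615 µV

The full-scale span is 4.47 − (-4.47) = 8.94 V.
N ≥ (130.3 − 1.76)/6.02 = 21.352 → N_min = 22.
LSB = 8.94 V ÷ 2^22 = 8.94/4194304 V = 2.1315 µV.
RMS noise = LSB/√12 = 0.615 µV.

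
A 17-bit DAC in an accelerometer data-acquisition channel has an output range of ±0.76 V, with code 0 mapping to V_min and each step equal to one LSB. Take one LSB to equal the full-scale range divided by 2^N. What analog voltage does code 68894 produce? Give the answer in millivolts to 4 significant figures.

The full-scale span is 0.76 − (-0.76) = 1.52 V. LSB = 1.52 V / 2^17.
V_out = V_min + code × LSB = -0.76 V + 68894 × 1.52 V / 131072
      = -0.76 + 0.798942 = 0.0389417 V.

38.94 mV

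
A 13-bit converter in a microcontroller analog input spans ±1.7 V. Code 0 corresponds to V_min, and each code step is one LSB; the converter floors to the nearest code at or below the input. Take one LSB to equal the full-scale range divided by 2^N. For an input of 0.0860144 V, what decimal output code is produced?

4303

Full-scale range = 1.7 V − (-1.7 V) = 3.4 V. LSB = 3.4 V / 2^13 ≈ 415.0 µV.
V_in − V_min = 0.0860144 − (-1.7) = 1.7860144 V.
Divide by LSB: 1.7860144 × 8192/3.4 = 4303.2441.
Truncating gives code 4303.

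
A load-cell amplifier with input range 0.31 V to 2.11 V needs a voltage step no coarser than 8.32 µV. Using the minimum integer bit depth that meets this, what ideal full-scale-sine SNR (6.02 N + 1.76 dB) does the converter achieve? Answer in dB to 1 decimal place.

110.1 dB

Range = 2.11 − (0.31) = 1.8 V.
1.8 V / 8.32 µV = 216300. Since 2^17 = 131072 and 2^18 = 262144, N = 18.
6.02(18) + 1.76 = 110.12 dB.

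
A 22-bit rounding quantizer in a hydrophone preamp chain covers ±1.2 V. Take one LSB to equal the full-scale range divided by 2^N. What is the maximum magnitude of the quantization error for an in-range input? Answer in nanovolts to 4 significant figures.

Range = 1.2 − (-1.2) = 2.4 V.
Step size = 2.4/4194304 V = 0.572205 µV.
|e|_max = LSB/2 = 286.1 nV.

286.1 nV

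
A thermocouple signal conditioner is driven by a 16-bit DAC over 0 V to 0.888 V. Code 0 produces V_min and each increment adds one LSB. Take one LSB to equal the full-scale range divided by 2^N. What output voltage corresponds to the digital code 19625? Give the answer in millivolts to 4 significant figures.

265.9 mV

V_FS = 0.888 V. LSB = 0.888 V / 2^16.
V_out = 0 + 19625 × (0.888/65536) V
      = 0 V + 0.265915 V = 0.265915 V.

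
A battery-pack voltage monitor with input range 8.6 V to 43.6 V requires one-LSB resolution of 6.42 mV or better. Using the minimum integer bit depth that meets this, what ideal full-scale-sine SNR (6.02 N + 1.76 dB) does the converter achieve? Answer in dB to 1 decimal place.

80.0 dB

Full-scale range = 43.6 V − (8.6 V) = 35 V.
35 V / 6.42 mV = 5452. Since 2^12 = 4096 and 2^13 = 8192, N = 13.
6.02(13) + 1.76 = 80.02 dB.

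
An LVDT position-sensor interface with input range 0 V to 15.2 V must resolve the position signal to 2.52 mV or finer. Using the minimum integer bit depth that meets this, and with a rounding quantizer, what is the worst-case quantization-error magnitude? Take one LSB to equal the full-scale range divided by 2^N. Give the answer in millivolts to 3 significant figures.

0.928 mV

Span = 15.2 V.
Required number of levels: 15.2/2.52 mV = 6031.7; smallest N with 2^N ≥ that is 13.
One LSB is 15.2 V / 8192 = 1.8555 mV.
Half an LSB is 0.928 mV.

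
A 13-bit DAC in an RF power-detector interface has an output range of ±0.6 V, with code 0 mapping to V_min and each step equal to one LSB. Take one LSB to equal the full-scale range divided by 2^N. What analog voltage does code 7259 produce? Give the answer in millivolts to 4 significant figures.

Range = 0.6 − (-0.6) = 1.2 V. LSB = 1.2 V / 2^13.
V_out = -0.6 + 7259 × (1.2/8192) V
      = -0.6 V + 1.06333 V = 0.463330 V.

463.3 mV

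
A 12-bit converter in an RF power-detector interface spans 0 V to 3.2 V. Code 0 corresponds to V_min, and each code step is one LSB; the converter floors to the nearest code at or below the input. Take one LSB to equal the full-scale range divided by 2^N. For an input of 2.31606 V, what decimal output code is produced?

Range is 3.2 V. LSB = 3.2 V / 2^12 ≈ 0.7812 mV.
(V_in − V_min) × 2^12/range = (2.31606 − (0)) × 4096/3.2 = 2964.557.
Floor → code = 2964.

2964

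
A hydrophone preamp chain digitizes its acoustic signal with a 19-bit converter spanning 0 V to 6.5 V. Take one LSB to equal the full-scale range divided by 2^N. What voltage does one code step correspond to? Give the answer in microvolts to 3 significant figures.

12.4 µV

Span = 6.5 V.
2^19 = 524288 levels.
LSB = 6.5 V / 2^19 = 12.4 µV.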